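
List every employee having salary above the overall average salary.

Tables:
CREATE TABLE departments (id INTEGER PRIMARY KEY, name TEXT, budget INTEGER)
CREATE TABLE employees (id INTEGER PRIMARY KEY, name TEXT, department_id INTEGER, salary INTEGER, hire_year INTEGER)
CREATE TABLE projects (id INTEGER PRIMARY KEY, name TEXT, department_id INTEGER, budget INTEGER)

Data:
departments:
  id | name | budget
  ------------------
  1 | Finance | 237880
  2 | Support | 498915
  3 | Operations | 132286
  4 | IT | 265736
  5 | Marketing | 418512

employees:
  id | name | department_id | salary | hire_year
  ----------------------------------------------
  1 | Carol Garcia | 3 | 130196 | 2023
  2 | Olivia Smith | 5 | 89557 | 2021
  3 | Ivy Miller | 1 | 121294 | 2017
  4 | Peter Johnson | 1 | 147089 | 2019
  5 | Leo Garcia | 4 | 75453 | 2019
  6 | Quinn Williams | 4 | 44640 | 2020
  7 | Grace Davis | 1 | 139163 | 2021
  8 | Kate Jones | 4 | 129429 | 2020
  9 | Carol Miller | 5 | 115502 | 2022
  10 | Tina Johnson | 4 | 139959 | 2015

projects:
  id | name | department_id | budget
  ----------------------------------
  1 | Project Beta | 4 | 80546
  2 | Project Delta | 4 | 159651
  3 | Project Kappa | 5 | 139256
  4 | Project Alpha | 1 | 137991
SELECT name, salary FROM employees WHERE salary > (SELECT AVG(salary) FROM employees)

Execution result:
name | salary
Carol Garcia | 130196
Ivy Miller | 121294
Peter Johnson | 147089
Grace Davis | 139163
Kate Jones | 129429
Carol Miller | 115502
Tina Johnson | 139959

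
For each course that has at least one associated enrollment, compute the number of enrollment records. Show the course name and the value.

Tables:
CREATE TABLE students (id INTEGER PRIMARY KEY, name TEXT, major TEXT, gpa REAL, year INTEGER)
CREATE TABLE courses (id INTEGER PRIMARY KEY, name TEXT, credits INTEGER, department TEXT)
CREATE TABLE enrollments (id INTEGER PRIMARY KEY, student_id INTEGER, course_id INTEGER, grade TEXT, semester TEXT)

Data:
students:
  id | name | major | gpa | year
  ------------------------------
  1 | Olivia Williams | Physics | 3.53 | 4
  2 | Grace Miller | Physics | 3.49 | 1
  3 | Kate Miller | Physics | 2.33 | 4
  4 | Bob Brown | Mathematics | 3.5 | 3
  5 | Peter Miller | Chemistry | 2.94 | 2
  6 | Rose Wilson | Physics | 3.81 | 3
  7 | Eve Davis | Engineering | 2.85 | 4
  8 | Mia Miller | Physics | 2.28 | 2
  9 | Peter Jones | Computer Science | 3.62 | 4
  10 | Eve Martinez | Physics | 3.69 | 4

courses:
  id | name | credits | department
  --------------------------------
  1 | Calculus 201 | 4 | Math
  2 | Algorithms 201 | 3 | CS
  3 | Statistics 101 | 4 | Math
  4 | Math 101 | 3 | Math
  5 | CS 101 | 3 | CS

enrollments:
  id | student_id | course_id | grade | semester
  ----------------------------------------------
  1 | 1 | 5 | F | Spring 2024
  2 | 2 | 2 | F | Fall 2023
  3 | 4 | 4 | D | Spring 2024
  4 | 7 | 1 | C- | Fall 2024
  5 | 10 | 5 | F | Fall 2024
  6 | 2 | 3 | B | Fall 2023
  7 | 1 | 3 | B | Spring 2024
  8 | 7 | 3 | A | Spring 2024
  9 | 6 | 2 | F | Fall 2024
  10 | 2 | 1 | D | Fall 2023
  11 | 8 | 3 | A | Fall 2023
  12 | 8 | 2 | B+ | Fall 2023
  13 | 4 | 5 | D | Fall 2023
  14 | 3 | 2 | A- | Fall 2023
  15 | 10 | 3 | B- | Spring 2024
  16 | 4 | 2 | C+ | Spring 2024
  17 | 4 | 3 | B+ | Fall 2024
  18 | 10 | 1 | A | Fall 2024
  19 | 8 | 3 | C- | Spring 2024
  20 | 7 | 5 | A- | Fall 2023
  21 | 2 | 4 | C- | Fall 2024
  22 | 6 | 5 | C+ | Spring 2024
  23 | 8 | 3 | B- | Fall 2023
SELECT p.name, COUNT(*) AS n FROM enrollments c JOIN courses p ON c.course_id = p.id GROUP BY p.id, p.name

Execution result:
name | n
Calculus 201 | 3
Algorithms 201 | 5
Statistics 101 | 8
Math 101 | 2
CS 101 | 5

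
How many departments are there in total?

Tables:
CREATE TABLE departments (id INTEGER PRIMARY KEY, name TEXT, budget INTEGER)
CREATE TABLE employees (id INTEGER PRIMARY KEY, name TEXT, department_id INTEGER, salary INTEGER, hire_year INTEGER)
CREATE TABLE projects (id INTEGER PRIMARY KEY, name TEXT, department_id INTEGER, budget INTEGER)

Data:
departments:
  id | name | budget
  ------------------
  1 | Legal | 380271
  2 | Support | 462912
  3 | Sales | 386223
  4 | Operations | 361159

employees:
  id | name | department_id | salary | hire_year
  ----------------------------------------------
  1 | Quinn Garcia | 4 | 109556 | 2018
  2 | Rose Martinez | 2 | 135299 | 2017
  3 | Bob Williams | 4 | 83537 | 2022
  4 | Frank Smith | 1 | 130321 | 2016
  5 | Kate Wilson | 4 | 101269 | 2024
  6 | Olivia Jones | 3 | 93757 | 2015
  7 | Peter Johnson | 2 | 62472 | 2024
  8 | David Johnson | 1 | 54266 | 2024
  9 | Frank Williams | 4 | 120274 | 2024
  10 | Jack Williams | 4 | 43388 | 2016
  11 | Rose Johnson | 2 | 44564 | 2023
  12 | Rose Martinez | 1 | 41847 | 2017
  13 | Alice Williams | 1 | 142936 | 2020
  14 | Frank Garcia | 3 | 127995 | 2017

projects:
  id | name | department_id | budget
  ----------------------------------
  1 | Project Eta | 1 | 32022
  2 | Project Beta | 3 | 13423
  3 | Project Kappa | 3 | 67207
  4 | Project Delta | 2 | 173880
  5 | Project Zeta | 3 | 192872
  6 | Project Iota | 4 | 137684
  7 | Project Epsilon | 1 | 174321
SELECT COUNT(*) FROM departments

Execution result:
4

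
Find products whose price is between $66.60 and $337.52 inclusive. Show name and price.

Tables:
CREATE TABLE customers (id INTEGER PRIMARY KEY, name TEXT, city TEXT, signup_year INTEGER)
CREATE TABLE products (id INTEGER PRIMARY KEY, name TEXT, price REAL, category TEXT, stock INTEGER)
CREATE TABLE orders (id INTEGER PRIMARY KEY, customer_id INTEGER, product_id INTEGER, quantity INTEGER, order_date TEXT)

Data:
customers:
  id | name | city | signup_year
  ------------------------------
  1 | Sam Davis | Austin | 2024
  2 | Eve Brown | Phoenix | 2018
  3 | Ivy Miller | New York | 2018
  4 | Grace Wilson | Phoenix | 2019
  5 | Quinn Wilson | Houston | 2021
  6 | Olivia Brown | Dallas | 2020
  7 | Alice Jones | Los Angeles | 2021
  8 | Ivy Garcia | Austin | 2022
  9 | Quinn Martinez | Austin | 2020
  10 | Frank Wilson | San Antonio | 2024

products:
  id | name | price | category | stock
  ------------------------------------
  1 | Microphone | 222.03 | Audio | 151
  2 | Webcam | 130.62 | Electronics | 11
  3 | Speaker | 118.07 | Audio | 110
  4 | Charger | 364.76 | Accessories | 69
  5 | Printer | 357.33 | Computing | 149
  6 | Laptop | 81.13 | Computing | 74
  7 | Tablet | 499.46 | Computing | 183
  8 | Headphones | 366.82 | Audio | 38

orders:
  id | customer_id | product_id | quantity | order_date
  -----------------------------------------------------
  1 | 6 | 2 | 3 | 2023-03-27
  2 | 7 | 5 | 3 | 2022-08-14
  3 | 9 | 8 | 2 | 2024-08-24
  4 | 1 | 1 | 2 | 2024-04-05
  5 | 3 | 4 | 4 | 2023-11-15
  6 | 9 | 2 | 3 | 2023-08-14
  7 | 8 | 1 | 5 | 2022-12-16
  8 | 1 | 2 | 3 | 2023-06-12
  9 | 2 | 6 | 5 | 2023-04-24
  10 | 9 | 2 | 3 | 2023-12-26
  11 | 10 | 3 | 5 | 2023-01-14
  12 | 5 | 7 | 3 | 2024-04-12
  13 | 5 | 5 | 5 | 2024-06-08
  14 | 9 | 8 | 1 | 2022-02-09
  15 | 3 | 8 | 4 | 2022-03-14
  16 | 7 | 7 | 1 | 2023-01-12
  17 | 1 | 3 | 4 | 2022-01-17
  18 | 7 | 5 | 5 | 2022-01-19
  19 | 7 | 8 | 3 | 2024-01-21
SELECT name, price FROM products WHERE price BETWEEN 66.6 AND 337.52

Execution result:
name | price
Microphone | 222.03
Webcam | 130.62
Speaker | 118.07
Laptop | 81.13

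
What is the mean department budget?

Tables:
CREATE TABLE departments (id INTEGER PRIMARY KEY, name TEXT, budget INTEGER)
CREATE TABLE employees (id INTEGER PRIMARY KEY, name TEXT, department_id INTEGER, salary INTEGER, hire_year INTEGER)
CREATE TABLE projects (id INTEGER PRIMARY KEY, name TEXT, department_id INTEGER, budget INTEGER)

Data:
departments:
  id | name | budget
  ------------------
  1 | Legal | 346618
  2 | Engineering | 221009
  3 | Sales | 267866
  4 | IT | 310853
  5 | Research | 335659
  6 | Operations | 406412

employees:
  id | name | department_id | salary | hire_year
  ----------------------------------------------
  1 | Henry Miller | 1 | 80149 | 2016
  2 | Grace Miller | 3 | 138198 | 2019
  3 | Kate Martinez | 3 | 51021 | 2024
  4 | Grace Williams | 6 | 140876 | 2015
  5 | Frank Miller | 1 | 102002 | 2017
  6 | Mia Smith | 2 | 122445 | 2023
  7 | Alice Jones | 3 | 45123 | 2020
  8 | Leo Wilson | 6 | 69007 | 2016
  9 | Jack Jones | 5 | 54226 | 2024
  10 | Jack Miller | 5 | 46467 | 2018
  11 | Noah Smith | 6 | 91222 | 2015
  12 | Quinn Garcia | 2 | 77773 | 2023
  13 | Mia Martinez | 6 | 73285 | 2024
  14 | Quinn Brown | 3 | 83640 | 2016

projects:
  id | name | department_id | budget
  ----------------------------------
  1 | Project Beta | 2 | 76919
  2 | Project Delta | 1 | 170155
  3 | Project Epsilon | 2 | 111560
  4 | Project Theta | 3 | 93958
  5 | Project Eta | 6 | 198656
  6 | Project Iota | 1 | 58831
SELECT AVG(budget) FROM departments

Execution result:
314736.17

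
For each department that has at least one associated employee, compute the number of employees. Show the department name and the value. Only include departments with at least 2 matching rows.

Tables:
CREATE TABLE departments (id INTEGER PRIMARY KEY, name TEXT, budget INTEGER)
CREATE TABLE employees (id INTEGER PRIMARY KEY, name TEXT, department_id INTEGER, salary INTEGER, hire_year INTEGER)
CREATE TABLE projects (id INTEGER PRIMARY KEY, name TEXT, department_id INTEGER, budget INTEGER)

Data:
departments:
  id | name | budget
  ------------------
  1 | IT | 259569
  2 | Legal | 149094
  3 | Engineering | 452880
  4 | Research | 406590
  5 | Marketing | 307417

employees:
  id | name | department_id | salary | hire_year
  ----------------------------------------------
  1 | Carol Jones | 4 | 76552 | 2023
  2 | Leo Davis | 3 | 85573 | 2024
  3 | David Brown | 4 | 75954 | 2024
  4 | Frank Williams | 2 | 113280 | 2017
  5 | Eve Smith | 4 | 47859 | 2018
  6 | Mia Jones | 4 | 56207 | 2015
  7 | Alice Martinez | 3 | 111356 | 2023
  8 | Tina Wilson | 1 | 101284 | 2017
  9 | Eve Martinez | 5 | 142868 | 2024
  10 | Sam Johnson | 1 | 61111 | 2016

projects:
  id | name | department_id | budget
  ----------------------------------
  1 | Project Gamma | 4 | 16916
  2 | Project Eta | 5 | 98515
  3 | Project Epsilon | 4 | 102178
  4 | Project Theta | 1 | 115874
SELECT p.name, COUNT(*) AS n FROM employees c JOIN departments p ON c.department_id = p.id GROUP BY p.id, p.name HAVING COUNT(*) >= 2

Execution result:
name | n
IT | 2
Engineering | 2
Research | 4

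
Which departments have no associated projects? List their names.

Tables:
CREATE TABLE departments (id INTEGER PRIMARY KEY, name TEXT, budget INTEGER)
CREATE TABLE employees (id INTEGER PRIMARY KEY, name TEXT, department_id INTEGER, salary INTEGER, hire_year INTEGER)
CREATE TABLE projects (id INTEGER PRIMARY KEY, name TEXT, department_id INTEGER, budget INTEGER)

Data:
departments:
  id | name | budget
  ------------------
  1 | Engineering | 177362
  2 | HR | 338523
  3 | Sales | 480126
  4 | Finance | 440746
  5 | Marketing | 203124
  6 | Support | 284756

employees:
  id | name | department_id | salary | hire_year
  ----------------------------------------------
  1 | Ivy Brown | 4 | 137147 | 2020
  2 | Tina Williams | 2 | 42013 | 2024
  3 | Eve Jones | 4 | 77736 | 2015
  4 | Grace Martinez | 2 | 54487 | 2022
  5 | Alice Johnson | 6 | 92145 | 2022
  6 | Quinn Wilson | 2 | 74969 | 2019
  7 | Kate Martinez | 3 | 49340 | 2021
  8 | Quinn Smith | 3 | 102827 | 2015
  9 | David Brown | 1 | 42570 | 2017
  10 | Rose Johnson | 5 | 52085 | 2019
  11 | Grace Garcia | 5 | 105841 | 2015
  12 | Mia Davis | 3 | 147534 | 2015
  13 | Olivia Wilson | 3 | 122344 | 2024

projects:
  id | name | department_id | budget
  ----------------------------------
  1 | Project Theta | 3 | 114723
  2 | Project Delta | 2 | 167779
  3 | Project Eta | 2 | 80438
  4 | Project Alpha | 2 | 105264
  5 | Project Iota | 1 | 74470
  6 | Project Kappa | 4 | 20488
SELECT p.name FROM departments p LEFT JOIN projects c ON c.department_id = p.id WHERE c.id IS NULL

Execution result:
name
Marketing
Support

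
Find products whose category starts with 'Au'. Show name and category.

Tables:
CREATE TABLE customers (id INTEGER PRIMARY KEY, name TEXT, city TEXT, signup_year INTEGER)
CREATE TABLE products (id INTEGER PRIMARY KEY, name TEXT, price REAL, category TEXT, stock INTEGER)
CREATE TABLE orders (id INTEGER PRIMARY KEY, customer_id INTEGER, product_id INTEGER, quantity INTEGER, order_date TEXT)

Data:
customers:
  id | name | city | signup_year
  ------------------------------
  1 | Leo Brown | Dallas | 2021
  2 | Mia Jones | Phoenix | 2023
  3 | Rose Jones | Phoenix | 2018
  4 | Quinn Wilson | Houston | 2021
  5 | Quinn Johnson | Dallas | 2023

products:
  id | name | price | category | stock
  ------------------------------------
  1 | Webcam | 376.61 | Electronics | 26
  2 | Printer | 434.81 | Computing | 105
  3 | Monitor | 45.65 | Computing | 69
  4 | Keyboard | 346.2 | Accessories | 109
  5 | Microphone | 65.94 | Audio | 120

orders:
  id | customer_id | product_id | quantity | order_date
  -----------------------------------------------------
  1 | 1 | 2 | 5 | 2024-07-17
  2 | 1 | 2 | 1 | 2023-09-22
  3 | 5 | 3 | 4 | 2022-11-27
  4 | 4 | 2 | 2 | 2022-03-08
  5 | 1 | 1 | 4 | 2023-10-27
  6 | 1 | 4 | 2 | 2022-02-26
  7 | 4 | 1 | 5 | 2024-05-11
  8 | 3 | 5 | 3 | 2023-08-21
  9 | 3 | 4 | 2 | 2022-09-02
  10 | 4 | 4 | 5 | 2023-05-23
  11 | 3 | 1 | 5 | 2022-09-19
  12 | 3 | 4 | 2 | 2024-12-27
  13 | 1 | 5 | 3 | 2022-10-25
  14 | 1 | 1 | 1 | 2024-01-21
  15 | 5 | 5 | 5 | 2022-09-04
SELECT name, category FROM products WHERE category LIKE 'Au%'

Execution result:
name | category
Microphone | Audio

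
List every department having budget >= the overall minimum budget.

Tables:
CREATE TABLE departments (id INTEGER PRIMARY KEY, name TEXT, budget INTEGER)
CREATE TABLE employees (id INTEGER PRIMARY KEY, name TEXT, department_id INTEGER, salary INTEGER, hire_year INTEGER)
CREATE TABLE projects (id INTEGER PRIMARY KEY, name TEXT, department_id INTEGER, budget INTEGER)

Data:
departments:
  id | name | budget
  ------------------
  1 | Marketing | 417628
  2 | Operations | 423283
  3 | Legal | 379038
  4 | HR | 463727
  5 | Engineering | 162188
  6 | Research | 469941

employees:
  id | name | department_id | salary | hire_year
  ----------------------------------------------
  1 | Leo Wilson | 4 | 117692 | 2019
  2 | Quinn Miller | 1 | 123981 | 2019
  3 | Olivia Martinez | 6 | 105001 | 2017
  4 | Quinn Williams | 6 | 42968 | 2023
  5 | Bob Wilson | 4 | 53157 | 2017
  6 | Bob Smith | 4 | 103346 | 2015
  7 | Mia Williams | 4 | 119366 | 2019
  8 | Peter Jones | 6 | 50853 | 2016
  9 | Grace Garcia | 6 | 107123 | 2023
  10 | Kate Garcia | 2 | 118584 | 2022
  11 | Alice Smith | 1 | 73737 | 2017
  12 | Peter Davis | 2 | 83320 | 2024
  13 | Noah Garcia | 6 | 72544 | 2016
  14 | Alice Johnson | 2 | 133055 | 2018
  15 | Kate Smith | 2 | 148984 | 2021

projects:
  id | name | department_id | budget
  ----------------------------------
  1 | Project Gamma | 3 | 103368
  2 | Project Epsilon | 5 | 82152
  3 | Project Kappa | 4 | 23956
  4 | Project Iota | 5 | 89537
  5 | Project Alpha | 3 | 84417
SELECT name, budget FROM departments WHERE budget >= (SELECT MIN(budget) FROM departments)

Execution result:
name | budget
Marketing | 417628
Operations | 423283
Legal | 379038
HR | 463727
Engineering | 162188
Research | 469941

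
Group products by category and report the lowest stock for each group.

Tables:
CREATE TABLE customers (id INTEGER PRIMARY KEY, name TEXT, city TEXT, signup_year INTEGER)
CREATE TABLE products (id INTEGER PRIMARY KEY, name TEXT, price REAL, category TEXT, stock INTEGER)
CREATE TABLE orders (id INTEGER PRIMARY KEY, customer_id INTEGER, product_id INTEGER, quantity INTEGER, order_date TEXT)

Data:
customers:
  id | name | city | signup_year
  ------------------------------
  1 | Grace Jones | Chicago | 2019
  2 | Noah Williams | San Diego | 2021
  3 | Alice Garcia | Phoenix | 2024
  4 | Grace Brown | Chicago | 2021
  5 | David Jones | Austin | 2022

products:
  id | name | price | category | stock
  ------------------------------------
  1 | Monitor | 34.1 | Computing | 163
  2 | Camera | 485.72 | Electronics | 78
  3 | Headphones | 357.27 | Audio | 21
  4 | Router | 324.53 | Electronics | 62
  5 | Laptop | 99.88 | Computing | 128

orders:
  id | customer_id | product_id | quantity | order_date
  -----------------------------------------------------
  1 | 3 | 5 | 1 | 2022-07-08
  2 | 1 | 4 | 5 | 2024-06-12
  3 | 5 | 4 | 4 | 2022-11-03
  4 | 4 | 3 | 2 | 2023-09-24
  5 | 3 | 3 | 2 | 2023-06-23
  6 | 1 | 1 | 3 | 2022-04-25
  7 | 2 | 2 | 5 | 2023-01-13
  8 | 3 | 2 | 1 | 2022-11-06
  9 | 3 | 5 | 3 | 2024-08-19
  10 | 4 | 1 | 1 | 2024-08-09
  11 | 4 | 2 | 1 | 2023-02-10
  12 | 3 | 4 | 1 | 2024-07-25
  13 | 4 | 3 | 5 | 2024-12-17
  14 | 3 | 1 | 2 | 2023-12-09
SELECT category, MIN(stock) AS min_stock FROM products GROUP BY category

Execution result:
category | min_stock
Audio | 21
Computing | 128
Electronics | 62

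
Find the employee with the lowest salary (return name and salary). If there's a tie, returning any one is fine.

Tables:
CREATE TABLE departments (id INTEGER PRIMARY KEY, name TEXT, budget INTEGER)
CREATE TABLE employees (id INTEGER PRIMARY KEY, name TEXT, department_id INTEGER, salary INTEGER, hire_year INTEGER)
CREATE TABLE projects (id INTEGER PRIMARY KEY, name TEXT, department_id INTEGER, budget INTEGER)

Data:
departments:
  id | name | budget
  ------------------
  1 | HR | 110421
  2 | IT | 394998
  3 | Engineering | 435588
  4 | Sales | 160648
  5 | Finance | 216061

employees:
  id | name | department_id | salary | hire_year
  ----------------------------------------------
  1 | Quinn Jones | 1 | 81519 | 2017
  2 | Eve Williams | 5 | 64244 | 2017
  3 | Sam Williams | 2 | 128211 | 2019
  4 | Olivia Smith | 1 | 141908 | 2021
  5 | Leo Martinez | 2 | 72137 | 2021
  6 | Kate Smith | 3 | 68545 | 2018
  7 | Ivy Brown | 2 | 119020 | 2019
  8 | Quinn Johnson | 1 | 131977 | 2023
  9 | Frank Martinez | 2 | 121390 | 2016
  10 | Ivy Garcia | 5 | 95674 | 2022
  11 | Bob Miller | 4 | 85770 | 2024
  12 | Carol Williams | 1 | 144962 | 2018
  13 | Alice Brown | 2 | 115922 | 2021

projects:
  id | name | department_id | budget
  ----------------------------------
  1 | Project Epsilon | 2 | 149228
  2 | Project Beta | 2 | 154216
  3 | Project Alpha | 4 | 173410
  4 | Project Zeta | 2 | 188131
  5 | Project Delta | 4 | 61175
SELECT name, salary FROM employees ORDER BY salary ASC LIMIT 1

Execution result:
name | salary
Eve Williams | 64244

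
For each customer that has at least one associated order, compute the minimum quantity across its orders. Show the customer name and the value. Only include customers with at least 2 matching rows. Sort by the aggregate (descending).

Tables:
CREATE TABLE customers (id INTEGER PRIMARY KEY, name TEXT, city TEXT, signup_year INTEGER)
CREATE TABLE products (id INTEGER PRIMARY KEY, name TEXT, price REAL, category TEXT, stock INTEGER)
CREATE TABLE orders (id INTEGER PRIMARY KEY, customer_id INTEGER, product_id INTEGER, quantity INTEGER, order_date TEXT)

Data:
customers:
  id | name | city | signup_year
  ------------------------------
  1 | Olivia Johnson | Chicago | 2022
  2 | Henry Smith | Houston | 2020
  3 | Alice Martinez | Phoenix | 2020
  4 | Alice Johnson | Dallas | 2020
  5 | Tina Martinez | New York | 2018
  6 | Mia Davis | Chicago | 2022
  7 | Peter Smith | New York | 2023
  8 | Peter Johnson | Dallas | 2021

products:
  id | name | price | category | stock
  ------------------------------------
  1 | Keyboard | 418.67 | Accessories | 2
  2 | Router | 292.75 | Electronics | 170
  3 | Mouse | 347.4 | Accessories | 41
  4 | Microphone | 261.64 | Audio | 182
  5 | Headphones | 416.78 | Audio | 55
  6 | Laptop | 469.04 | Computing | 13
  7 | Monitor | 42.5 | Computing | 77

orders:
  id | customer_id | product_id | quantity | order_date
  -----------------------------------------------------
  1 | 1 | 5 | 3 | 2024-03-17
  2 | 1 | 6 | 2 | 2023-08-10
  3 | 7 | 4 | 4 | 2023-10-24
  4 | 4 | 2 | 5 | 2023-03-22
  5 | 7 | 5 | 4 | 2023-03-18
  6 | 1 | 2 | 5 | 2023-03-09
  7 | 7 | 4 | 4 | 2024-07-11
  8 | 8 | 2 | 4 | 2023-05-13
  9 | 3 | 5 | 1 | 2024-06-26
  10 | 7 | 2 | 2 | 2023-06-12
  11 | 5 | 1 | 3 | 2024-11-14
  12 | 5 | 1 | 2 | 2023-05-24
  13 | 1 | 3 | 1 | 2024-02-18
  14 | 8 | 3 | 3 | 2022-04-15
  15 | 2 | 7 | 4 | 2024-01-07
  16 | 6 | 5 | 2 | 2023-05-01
SELECT p.name, MIN(c.quantity) AS min_quantity FROM orders c JOIN customers p ON c.customer_id = p.id GROUP BY p.id, p.name HAVING COUNT(*) >= 2 ORDER BY min_quantity DESC

Execution result:
name | min_quantity
Peter Johnson | 3
Tina Martinez | 2
Peter Smith | 2
Olivia Johnson | 1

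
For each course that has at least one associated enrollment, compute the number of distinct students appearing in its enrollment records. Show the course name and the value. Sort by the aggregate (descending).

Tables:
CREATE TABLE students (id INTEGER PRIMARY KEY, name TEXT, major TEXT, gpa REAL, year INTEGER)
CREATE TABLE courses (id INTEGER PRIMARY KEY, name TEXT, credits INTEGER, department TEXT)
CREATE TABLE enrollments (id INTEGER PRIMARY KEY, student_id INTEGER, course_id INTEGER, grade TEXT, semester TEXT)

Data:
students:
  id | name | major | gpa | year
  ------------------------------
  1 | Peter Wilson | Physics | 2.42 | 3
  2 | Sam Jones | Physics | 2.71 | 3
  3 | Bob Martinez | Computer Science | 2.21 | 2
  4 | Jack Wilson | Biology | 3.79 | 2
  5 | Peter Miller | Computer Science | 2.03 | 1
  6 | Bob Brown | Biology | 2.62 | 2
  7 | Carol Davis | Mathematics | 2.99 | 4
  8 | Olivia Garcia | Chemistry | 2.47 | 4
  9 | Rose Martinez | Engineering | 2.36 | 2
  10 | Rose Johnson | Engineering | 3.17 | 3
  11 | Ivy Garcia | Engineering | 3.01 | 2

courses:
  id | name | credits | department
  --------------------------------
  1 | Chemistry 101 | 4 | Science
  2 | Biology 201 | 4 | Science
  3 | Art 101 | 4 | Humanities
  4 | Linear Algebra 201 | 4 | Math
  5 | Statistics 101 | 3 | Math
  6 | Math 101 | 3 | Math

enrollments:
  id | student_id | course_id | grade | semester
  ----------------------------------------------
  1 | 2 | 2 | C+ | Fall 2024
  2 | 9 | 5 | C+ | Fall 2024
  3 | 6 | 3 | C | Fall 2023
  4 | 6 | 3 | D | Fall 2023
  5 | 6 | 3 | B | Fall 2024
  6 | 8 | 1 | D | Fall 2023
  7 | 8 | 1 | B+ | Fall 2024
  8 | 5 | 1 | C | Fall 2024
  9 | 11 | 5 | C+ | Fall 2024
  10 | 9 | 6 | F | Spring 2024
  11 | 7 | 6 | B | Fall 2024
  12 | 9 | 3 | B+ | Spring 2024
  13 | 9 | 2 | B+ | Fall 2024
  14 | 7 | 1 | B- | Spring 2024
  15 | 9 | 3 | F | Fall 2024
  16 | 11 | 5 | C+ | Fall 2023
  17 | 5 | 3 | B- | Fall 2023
SELECT p.name, COUNT(DISTINCT c.student_id) AS distinct_student_count FROM enrollments c JOIN courses p ON c.course_id = p.id GROUP BY p.id, p.name ORDER BY distinct_student_count DESC

Execution result:
name | distinct_student_count
Chemistry 101 | 3
Art 101 | 3
Biology 201 | 2
Statistics 101 | 2
Math 101 | 2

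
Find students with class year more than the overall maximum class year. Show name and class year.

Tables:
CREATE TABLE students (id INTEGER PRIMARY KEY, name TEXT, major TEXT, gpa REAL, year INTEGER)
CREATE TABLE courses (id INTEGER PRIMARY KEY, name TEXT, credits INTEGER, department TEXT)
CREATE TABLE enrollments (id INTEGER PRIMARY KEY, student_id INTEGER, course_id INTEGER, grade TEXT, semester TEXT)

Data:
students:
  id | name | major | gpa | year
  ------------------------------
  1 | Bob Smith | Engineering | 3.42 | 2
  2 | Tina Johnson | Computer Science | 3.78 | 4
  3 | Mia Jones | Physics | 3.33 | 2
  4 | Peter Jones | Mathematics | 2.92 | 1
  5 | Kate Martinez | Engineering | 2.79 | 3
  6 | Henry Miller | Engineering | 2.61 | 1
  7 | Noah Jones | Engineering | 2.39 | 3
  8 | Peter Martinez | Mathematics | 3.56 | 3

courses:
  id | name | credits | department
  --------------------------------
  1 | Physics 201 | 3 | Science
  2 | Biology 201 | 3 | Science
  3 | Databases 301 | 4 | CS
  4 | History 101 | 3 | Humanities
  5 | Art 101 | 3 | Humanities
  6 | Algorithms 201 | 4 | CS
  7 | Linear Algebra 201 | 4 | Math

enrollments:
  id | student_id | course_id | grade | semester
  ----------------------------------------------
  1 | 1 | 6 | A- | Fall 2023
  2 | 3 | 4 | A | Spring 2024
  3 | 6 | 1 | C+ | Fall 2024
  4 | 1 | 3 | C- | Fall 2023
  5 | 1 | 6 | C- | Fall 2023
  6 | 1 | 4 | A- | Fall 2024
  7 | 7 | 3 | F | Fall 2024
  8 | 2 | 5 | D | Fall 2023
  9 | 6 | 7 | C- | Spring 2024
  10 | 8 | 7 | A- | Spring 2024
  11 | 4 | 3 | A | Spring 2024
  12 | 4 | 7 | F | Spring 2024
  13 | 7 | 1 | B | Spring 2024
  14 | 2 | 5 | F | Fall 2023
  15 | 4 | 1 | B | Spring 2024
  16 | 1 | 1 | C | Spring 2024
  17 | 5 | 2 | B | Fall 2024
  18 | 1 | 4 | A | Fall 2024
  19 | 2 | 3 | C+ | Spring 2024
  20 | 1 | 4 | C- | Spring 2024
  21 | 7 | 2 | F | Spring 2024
SELECT name, year FROM students WHERE year > (SELECT MAX(year) FROM students)

Execution result:
(no rows)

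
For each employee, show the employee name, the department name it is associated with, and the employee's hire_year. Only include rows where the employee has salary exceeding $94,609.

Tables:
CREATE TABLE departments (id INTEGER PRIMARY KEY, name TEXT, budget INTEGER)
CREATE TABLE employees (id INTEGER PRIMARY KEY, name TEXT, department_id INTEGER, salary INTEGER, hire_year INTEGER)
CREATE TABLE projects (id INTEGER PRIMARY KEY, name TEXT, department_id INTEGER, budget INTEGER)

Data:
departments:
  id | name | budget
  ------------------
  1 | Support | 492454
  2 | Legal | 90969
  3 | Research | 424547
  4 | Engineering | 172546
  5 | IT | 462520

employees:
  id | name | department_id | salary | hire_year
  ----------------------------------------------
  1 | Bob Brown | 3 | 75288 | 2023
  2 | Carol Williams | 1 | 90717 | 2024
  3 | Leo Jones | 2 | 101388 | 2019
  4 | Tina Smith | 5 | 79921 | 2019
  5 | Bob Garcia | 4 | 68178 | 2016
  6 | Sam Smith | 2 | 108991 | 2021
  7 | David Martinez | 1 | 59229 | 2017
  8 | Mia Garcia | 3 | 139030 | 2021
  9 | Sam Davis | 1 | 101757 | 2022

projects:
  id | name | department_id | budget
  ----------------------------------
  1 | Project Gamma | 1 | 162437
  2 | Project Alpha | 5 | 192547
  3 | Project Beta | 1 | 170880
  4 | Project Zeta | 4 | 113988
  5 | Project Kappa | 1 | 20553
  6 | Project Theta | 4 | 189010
SELECT c.name, p.name AS department, c.hire_year FROM employees c JOIN departments p ON c.department_id = p.id WHERE c.salary > 94609

Execution result:
name | department | hire_year
Leo Jones | Legal | 2019
Sam Smith | Legal | 2021
Mia Garcia | Research | 2021
Sam Davis | Support | 2022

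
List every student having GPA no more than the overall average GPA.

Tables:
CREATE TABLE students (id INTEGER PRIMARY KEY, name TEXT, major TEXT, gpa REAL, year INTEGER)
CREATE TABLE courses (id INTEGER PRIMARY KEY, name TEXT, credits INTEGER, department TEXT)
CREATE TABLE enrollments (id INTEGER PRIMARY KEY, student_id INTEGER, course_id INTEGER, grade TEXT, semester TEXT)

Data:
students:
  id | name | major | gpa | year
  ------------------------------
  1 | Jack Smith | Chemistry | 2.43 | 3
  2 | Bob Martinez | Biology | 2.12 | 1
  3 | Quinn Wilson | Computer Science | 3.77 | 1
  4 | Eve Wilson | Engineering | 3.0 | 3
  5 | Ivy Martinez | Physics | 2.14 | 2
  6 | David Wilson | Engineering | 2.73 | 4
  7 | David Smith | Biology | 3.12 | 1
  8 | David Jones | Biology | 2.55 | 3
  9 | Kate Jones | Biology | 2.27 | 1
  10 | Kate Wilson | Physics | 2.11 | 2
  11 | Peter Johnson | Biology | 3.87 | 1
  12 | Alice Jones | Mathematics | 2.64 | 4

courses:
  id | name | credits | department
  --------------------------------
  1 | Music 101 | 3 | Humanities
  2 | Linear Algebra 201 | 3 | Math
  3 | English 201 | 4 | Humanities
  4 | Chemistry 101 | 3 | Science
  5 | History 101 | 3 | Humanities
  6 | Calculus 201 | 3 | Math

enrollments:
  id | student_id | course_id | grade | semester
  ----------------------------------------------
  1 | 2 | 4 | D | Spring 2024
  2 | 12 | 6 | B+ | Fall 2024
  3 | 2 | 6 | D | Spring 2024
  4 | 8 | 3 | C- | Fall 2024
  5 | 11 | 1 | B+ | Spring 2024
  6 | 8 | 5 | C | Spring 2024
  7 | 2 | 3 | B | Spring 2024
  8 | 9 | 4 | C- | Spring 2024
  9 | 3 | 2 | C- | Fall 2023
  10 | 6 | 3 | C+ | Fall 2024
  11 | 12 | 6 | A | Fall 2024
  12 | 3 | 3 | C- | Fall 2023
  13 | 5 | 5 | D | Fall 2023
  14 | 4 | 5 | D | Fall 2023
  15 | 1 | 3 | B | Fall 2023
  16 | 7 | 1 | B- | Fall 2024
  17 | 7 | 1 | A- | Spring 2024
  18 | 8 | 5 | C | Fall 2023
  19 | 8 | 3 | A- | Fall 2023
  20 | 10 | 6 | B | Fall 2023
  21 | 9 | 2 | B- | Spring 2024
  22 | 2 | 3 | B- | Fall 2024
SELECT name, gpa FROM students WHERE gpa <= (SELECT AVG(gpa) FROM students)

Execution result:
name | gpa
Jack Smith | 2.43
Bob Martinez | 2.12
Ivy Martinez | 2.14
David Jones | 2.55
Kate Jones | 2.27
Kate Wilson | 2.11
Alice Jones | 2.64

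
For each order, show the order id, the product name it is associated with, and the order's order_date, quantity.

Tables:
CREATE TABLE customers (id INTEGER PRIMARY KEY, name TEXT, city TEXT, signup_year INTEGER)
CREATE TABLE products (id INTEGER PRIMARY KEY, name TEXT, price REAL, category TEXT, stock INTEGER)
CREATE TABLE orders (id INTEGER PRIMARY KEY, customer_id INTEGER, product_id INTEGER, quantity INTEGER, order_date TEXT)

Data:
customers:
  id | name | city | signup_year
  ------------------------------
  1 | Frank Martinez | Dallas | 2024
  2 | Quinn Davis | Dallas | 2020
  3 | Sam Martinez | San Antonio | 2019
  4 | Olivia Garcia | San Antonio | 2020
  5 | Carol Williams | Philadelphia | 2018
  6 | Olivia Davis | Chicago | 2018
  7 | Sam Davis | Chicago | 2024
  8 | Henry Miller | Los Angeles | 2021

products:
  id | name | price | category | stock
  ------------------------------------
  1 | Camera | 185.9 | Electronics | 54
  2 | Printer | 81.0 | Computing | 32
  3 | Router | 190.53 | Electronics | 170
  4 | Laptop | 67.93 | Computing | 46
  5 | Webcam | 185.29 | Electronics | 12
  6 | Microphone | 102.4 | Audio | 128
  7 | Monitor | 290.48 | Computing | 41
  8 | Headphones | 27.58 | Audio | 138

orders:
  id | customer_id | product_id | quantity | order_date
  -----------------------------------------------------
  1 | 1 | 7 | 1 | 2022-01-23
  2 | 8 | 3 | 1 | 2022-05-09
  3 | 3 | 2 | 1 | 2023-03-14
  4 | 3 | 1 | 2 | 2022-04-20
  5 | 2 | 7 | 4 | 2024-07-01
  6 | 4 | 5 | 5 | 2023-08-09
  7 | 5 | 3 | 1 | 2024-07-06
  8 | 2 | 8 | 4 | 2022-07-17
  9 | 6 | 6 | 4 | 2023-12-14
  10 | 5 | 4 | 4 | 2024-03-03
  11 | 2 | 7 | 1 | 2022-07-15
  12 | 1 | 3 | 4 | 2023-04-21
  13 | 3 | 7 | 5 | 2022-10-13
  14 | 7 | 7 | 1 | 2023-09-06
SELECT c.id, p.name AS product, c.order_date, c.quantity FROM orders c JOIN products p ON c.product_id = p.id

Execution result:
id | product | order_date | quantity
1 | Monitor | 2022-01-23 | 1
2 | Router | 2022-05-09 | 1
3 | Printer | 2023-03-14 | 1
4 | Camera | 2022-04-20 | 2
5 | Monitor | 2024-07-01 | 4
6 | Webcam | 2023-08-09 | 5
7 | Router | 2024-07-06 | 1
8 | Headphones | 2022-07-17 | 4
9 | Microphone | 2023-12-14 | 4
10 | Laptop | 2024-03-03 | 4
11 | Monitor | 2022-07-15 | 1
12 | Router | 2023-04-21 | 4
13 | Monitor | 2022-10-13 | 5
14 | Monitor | 2023-09-06 | 1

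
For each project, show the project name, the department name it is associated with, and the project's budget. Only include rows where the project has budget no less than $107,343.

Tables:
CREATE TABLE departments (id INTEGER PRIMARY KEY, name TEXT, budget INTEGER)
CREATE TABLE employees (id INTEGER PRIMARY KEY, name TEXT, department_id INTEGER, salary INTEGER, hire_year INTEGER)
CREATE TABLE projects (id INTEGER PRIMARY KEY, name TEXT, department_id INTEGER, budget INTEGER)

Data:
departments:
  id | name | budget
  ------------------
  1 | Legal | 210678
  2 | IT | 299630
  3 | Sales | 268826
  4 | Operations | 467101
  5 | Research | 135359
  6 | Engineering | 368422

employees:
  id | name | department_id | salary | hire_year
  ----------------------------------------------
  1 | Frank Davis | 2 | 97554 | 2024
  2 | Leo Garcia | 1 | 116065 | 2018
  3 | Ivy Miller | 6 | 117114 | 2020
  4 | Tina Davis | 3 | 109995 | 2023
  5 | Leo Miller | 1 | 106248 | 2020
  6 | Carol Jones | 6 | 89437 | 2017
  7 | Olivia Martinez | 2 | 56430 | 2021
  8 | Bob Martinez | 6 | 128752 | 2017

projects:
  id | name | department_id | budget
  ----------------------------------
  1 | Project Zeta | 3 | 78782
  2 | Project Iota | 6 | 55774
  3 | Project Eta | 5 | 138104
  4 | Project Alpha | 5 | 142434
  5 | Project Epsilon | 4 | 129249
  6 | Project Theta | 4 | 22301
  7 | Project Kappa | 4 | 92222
SELECT c.name, p.name AS department, c.budget FROM projects c JOIN departments p ON c.department_id = p.id WHERE c.budget >= 107343

Execution result:
name | department | budget
Project Eta | Research | 138104
Project Alpha | Research | 142434
Project Epsilon | Operations | 129249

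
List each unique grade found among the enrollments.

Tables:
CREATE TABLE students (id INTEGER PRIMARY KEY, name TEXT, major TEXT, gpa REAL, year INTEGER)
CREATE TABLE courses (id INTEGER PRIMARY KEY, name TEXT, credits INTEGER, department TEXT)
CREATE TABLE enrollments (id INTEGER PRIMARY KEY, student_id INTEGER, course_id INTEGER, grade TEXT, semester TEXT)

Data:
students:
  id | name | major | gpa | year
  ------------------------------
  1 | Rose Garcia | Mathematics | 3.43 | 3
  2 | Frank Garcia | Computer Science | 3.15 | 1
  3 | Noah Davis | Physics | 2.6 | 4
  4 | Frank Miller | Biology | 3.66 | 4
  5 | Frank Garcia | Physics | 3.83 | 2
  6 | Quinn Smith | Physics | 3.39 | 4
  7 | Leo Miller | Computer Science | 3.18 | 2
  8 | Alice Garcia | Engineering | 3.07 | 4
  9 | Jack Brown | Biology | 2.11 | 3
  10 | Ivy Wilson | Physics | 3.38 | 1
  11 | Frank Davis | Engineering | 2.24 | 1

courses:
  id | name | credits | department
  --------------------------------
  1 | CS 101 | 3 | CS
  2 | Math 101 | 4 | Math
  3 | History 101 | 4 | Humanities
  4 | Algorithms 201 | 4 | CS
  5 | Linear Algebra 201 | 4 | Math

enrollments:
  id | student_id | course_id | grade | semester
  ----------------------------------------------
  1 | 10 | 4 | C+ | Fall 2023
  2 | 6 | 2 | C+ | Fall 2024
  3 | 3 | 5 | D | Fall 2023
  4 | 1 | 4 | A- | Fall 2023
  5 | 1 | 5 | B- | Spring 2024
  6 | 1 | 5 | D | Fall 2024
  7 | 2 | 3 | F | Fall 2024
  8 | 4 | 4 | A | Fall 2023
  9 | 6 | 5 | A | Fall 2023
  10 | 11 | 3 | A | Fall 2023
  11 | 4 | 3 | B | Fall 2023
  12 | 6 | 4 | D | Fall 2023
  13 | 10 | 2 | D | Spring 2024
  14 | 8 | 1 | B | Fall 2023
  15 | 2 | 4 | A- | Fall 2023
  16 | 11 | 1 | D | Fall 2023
SELECT DISTINCT grade FROM enrollments

Execution result:
grade
C+
D
A-
B-
F
A
B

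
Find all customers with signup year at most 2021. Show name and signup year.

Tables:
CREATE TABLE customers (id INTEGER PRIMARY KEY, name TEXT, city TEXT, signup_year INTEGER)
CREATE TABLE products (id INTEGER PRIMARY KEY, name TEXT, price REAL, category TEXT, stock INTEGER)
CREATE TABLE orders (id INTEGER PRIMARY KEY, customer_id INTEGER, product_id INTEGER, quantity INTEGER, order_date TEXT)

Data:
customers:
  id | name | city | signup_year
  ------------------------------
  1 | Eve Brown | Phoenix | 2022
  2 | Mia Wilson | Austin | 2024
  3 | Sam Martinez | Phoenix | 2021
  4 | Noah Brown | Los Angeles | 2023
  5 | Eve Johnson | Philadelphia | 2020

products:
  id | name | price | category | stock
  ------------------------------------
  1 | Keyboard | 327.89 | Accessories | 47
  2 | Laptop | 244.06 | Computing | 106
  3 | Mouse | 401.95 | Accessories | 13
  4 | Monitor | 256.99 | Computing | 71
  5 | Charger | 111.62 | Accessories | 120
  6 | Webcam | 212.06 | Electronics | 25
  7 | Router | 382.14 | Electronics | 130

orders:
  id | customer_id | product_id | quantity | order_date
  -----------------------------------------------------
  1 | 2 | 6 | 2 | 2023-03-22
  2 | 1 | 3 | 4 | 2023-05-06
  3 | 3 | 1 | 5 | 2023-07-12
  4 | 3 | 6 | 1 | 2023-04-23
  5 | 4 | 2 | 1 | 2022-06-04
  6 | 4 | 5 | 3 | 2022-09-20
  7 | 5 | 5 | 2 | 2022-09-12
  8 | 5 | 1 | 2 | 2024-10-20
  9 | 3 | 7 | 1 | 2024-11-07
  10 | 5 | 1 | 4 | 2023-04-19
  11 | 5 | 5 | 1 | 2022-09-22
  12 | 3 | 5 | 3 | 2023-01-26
SELECT name, signup_year FROM customers WHERE signup_year <= 2021

Execution result:
name | signup_year
Sam Martinez | 2021
Eve Johnson | 2020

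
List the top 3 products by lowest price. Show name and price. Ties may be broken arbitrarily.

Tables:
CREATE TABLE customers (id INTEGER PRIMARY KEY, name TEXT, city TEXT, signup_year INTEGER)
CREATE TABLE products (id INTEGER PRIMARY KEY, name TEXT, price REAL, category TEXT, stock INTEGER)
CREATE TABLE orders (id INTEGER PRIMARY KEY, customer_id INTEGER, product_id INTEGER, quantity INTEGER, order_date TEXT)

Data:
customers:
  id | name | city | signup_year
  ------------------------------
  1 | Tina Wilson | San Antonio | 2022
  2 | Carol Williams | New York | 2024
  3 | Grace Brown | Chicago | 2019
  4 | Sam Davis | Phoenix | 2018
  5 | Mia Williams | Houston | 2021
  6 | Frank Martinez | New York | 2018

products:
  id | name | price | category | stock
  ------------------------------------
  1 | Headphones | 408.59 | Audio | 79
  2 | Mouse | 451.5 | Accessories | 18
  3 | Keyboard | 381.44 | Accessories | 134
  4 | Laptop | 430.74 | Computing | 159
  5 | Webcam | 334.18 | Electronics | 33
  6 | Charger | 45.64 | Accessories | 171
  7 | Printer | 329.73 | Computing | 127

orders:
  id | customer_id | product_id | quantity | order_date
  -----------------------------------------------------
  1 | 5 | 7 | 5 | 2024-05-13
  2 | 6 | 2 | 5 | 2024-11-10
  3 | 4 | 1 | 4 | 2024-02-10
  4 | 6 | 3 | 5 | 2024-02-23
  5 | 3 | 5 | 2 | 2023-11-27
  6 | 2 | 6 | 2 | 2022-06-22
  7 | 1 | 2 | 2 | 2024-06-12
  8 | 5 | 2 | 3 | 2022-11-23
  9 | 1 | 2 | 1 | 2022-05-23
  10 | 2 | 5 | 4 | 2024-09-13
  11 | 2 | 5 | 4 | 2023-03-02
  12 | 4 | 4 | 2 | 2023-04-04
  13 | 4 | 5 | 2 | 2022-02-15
SELECT name, price FROM products ORDER BY price ASC LIMIT 3

Execution result:
name | price
Charger | 45.64
Printer | 329.73
Webcam | 334.18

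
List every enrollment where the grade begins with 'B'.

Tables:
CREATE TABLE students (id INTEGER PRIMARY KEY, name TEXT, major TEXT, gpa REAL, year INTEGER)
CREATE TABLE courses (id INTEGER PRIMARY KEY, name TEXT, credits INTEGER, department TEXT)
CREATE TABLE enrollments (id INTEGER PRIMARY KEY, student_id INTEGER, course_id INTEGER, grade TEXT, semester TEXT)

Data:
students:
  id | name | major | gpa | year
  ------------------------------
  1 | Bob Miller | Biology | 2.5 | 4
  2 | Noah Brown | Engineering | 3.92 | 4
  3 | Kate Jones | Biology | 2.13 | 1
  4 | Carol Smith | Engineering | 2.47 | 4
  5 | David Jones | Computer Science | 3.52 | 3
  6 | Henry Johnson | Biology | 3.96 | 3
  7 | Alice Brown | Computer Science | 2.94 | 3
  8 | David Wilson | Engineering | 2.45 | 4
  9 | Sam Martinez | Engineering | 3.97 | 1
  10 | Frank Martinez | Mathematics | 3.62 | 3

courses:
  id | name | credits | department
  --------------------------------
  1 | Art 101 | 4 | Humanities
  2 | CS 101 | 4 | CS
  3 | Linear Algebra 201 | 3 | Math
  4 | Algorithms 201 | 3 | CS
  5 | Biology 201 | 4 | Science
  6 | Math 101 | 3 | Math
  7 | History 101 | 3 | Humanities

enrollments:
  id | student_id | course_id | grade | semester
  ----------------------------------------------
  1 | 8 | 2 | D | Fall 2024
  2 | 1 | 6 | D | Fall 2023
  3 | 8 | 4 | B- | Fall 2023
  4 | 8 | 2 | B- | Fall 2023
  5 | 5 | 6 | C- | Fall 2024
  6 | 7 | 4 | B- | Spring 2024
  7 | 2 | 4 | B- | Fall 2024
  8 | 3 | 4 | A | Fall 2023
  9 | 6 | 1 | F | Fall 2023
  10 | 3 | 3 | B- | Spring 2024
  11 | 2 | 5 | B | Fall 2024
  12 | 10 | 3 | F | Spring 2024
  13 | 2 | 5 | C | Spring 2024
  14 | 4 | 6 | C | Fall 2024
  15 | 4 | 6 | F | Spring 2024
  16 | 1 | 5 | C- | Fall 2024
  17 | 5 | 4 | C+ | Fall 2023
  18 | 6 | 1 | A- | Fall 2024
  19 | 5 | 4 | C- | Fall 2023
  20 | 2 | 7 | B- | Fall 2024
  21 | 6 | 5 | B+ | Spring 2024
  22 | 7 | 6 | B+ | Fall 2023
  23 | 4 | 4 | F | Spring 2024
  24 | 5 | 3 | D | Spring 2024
SELECT id, grade FROM enrollments WHERE grade LIKE 'B%'

Execution result:
id | grade
3 | B-
4 | B-
6 | B-
7 | B-
10 | B-
11 | B
20 | B-
21 | B+
22 | B+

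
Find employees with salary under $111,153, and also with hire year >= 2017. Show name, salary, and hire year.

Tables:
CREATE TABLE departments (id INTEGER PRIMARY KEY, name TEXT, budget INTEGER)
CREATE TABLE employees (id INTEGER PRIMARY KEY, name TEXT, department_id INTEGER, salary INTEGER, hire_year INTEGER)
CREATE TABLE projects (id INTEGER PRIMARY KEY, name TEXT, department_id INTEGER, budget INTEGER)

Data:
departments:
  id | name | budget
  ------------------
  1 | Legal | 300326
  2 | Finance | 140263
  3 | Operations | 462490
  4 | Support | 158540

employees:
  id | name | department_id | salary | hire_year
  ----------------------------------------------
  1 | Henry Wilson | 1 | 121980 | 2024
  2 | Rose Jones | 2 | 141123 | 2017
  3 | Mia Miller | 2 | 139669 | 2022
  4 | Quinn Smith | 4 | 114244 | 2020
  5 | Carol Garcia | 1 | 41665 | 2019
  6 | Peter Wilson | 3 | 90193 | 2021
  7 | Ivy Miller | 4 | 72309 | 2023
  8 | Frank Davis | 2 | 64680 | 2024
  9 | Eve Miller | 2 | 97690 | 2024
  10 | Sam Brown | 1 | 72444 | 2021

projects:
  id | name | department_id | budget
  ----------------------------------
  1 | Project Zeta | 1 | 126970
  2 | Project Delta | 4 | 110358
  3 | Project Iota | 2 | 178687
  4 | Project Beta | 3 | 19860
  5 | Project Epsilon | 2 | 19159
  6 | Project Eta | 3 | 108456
SELECT name, salary, hire_year FROM employees WHERE salary < 111153 AND hire_year >= 2017

Execution result:
name | salary | hire_year
Carol Garcia | 41665 | 2019
Peter Wilson | 90193 | 2021
Ivy Miller | 72309 | 2023
Frank Davis | 64680 | 2024
Eve Miller | 97690 | 2024
Sam Brown | 72444 | 2021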